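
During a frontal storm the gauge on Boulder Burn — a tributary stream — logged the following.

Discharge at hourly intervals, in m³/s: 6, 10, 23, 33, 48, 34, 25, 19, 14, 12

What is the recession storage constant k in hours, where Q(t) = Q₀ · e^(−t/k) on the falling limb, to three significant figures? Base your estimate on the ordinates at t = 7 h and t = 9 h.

On the falling limb, Q drops from 19 to 12 m³/s between t = 7 h and t = 9 h (Δt = 2 h).
k = −Δt / ln(Q₂/Q₁) = −2 / ln(12/19) = 4.35 h.

k ≈ 4.35 h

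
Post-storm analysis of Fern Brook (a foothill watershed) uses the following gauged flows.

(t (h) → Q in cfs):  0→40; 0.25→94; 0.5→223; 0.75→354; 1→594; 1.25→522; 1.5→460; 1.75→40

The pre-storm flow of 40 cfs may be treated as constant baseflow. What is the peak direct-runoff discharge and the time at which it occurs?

Subtracting baseflow gives direct-runoff ordinates: 0.0, 54.0, 183.0, 314.0, 554.0, 482.0, 420.0, 0.0 cfs.
The maximum is 554.0 cfs, occurring at the reading for t = 1 h.

Q_p = 554.0 cfs at t = 1 h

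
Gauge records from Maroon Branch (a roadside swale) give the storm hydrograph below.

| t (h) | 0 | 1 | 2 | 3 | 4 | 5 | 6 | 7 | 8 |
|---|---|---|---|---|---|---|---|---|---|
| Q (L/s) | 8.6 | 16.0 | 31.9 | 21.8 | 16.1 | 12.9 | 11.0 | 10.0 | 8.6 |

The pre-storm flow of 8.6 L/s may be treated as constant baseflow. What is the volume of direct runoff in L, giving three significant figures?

Direct-runoff ordinates (Q − Q_b): 0.0, 7.4, 23.3, 13.2, 7.5, 4.3, 2.4, 1.4, 0.0 L/s.
ΣQ_DR = 59.50 L/s.
With Δt = 1 h = 3600 s, V = ΣQ_DR · Δt = 59.50 × 3600 = 2.14 × 10^5 L.

V ≈ 2.14 × 10^5 L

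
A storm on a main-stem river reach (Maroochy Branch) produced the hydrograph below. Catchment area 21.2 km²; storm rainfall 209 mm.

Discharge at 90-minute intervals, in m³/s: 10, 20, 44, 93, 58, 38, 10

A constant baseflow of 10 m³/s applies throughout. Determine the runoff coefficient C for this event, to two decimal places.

C ≈ 0.25

ΣQ_DR = 203.0 m³/s; V = ΣQ_DR·Δt = 1.096 × 10^6 m³.
Runoff depth d = V / A = 51.71 mm.
C = d / P = 51.71 / 209 = 0.25.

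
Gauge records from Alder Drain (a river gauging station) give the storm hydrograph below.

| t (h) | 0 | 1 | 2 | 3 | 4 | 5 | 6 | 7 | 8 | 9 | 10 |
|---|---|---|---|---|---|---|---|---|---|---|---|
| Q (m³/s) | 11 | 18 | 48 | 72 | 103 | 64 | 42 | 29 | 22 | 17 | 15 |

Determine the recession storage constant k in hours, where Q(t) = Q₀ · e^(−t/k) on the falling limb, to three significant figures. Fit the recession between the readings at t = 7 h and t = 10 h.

k ≈ 4.55 h

On the falling limb, Q drops from 29 to 15 m³/s between t = 7 h and t = 10 h (Δt = 3 h).
k = −Δt / ln(Q₂/Q₁) = −3 / ln(15/29) = 4.55 h.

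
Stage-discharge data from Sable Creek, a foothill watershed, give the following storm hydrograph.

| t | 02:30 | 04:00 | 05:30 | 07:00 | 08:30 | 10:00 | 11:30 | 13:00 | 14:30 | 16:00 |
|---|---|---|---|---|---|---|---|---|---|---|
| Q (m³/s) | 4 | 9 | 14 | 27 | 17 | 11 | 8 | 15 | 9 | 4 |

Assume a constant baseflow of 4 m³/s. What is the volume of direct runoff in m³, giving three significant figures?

Direct-runoff ordinates (Q − Q_b): 0.0, 5.0, 10.0, 23.0, 13.0, 7.0, 4.0, 11.0, 5.0, 0.0 m³/s.
ΣQ_DR = 78.00 m³/s.
With Δt = 1.5 h = 5400 s, V = ΣQ_DR · Δt = 78.00 × 5400 = 4.21 × 10^5 m³.

V ≈ 4.21 × 10^5 m³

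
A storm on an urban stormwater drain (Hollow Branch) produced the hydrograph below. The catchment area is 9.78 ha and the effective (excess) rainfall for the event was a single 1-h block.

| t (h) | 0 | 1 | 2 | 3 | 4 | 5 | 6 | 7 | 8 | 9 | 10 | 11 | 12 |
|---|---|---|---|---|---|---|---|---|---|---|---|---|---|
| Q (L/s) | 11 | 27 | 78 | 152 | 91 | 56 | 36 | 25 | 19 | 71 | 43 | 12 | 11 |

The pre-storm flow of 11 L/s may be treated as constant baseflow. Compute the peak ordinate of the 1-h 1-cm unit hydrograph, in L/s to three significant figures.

U_p ≈ 78.3 L/s

Direct runoff: 0.0, 16.0, 67.0, 141.0, 80.0, 45.0, 25.0, 14.0, 8.0, 60.0, 32.0, 1.0, 0.0 L/s; ΣQ_DR = 489.0 L/s, peak = 141.0 L/s.
Runoff depth d = ΣQ_DR·Δt / A = 489.0 × 3600 / (9.78 ha) = 18.00 mm.
The 1-cm UH is the DRH scaled by (10 mm)/d, so U_p = 141.0 × 10/18.00 = 78.3 L/s.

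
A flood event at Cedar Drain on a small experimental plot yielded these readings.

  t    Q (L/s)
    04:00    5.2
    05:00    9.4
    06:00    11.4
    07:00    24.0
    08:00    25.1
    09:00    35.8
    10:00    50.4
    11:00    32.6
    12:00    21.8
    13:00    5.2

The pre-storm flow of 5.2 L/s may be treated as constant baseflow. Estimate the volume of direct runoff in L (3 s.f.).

Direct-runoff ordinates (Q − Q_b): 0.0, 4.2, 6.2, 18.8, 19.9, 30.6, 45.2, 27.4, 16.6, 0.0 L/s.
ΣQ_DR = 168.9 L/s.
With Δt = 1 h = 3600 s, V = ΣQ_DR · Δt = 168.9 × 3600 = 6.08 × 10^5 L.

V ≈ 6.08 × 10^5 L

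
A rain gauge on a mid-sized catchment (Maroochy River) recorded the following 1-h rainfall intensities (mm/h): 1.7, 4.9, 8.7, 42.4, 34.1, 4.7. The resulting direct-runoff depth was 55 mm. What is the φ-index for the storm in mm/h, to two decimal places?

Only the 2 blocks with intensity above φ contribute runoff: 42.4, 34.1 mm/h.
Σ(I−φ)·Δt = d  ⇒  (42.4+34.1 − 2φ)·1 = 55
φ = (76.50 − 55/1) / 2 = 10.75 mm/h.

φ ≈ 10.75 mm/h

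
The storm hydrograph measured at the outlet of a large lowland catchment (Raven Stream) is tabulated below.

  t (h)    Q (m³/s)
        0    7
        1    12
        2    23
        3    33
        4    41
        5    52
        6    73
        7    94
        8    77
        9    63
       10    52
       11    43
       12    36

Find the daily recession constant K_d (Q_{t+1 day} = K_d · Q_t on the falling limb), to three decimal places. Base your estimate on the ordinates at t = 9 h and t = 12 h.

Between t = 9 h and t = 12 h the flow falls from 63 to 36 m³/s over 3×1 h = 3 h.
Per-interval ratio K = (36/63)^(1/3) = 0.8298; K_d = K^(24/1) = 0.011.

K_d ≈ 0.011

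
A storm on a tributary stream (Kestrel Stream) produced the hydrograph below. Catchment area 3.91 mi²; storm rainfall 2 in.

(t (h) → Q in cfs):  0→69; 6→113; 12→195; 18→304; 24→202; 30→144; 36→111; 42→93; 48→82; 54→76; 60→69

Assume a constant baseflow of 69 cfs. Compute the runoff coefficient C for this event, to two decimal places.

ΣQ_DR = 699.0 cfs; V = ΣQ_DR·Δt = 1.510 × 10^7 ft³.
Runoff depth d = V / A = 1.662 in.
C = d / P = 1.662 / 2 = 0.83.

C ≈ 0.83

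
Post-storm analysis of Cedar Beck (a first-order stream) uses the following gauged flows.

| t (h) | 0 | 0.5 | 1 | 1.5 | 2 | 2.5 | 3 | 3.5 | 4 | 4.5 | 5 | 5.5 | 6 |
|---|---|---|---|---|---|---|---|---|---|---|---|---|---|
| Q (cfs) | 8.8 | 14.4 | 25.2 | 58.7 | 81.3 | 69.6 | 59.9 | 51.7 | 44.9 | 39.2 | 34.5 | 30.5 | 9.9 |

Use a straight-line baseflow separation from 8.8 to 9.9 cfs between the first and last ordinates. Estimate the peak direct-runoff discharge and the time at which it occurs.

Subtracting baseflow gives direct-runoff ordinates: 0.00, 5.51, 16.22, 49.62, 72.13, 60.34, 50.55, 42.26, 35.37, 29.57, 24.78, 20.69, 0.00 cfs.
The maximum is 72.13 cfs, occurring at the reading for t = 2 h.

Q_p = 72.13 cfs at t = 2 h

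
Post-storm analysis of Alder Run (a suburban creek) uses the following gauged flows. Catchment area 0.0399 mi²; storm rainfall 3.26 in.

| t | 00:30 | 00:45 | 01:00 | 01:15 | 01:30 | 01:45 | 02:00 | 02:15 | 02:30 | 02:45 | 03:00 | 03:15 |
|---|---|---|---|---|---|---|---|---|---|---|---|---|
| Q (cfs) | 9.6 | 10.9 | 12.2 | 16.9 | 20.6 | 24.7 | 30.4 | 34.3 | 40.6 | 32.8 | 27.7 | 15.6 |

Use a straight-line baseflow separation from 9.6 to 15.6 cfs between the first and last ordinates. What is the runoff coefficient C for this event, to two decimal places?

ΣQ_DR = 125.1 cfs; V = ΣQ_DR·Δt = 1.126 × 10^5 ft³.
Runoff depth d = V / A = 1.215 in.
C = d / P = 1.215 / 3.26 = 0.37.

C ≈ 0.37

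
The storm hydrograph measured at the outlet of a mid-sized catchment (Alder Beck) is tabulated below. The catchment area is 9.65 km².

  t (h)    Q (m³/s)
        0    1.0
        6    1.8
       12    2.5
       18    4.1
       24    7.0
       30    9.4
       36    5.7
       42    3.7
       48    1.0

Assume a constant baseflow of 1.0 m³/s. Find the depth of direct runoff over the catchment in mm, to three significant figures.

Direct runoff: 0.0, 0.8, 1.5, 3.1, 6.0, 8.4, 4.7, 2.7, 0.0 m³/s; ΣQ_DR = 27.20 m³/s.
V = ΣQ_DR · Δt = 27.20 × 21600 s = 5.875 × 10^5 m³.
Over A = 9.65 km², depth = V / A = 60.9 mm.

d ≈ 60.9 mm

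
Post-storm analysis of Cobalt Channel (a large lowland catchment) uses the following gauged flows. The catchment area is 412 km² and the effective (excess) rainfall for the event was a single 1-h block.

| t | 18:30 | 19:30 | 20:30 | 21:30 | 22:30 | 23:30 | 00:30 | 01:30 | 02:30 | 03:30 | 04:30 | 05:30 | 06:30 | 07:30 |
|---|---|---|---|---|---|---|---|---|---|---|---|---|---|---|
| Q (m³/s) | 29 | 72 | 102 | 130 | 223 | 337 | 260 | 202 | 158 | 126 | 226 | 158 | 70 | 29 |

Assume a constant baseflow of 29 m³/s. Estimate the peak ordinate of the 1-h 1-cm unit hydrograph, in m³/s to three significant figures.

Direct runoff: 0.0, 43.0, 73.0, 101.0, 194.0, 308.0, 231.0, 173.0, 129.0, 97.0, 197.0, 129.0, 41.0, 0.0 m³/s; ΣQ_DR = 1716 m³/s, peak = 308.0 m³/s.
Runoff depth d = ΣQ_DR·Δt / A = 1716 × 3600 / (412 km²) = 14.99 mm.
The 1-cm UH is the DRH scaled by (10 mm)/d, so U_p = 308.0 × 10/14.99 = 205 m³/s.

U_p ≈ 205 m³/s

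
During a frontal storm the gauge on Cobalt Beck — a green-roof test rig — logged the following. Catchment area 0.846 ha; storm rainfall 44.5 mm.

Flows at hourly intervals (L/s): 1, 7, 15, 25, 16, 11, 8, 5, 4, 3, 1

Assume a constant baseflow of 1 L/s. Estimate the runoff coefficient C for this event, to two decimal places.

C ≈ 0.81

ΣQ_DR = 85.00 L/s; V = ΣQ_DR·Δt = 3.060 × 10^5 L.
Runoff depth d = V / A = 36.17 mm.
C = d / P = 36.17 / 44.5 = 0.81.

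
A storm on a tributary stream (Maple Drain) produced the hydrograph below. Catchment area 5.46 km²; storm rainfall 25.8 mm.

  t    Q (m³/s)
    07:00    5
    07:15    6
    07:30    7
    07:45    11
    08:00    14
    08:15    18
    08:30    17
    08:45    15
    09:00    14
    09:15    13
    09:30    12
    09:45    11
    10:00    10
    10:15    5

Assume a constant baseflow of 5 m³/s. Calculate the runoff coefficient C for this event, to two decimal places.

C ≈ 0.56

ΣQ_DR = 88.00 m³/s; V = ΣQ_DR·Δt = 79200 m³.
Runoff depth d = V / A = 14.51 mm.
C = d / P = 14.51 / 25.8 = 0.56.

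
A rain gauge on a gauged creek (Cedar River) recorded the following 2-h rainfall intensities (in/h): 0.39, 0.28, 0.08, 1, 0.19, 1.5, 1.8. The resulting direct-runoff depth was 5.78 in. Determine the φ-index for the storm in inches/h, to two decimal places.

φ ≈ 0.47 in/h

Only the 3 blocks with intensity above φ contribute runoff: 1, 1.5, 1.8 in/h.
Σ(I−φ)·Δt = d  ⇒  (1+1.5+1.8 − 3φ)·2 = 5.78
φ = (4.300 − 5.78/2) / 3 = 0.47 in/h.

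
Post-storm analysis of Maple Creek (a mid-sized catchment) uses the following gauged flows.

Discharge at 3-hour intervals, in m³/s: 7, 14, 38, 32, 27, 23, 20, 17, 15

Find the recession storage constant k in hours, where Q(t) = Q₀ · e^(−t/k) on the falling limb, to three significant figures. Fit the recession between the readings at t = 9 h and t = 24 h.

k ≈ 19.8 h

On the falling limb, Q drops from 32 to 15 m³/s between t = 9 h and t = 24 h (Δt = 15 h).
k = −Δt / ln(Q₂/Q₁) = −15 / ln(15/32) = 19.8 h.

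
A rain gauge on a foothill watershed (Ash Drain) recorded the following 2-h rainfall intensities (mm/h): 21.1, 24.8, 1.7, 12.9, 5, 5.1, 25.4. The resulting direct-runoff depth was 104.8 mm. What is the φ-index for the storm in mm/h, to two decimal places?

φ ≈ 7.95 mm/h

Only the 4 blocks with intensity above φ contribute runoff: 21.1, 24.8, 12.9, 25.4 mm/h.
Σ(I−φ)·Δt = d  ⇒  (21.1+24.8+12.9+25.4 − 4φ)·2 = 104.8
φ = (84.20 − 104.8/2) / 4 = 7.95 mm/h.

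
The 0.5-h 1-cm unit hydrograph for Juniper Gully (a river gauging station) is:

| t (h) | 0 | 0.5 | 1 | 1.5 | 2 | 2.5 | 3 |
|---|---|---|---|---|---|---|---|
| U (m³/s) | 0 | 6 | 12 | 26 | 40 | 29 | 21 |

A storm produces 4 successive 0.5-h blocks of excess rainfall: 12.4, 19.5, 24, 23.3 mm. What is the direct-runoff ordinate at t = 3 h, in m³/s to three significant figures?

Q ≈ 239 m³/s

By discrete convolution, Q_j = Σ (P_i / 10 mm) · U_{j−i}.
At t = 3 h (j=6): Q = (12.4/10)·21 + (19.5/10)·29 + (24/10)·40 + (23.3/10)·26 = 239 m³/s.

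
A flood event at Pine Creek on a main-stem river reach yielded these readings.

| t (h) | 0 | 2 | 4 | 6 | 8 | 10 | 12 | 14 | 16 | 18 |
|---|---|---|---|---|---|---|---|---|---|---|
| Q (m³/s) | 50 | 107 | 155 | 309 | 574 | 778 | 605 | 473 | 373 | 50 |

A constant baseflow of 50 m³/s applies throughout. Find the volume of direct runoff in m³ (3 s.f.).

V ≈ 2.14 × 10^7 m³

Direct-runoff ordinates (Q − Q_b): 0.0, 57.0, 105.0, 259.0, 524.0, 728.0, 555.0, 423.0, 323.0, 0.0 m³/s.
ΣQ_DR = 2974 m³/s.
With Δt = 2 h = 7200 s, V = ΣQ_DR · Δt = 2974 × 7200 = 2.14 × 10^7 m³.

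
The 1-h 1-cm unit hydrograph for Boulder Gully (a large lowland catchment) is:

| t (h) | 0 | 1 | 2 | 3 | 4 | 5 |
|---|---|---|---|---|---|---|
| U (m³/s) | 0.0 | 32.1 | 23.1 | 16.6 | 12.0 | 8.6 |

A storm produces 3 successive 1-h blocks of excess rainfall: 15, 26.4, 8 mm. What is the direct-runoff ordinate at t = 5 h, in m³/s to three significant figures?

Q ≈ 57.9 m³/s

By discrete convolution, Q_j = Σ (P_i / 10 mm) · U_{j−i}.
At t = 5 h (j=5): Q = (15/10)·8.6 + (26.4/10)·12.0 + (8/10)·16.6 = 57.9 m³/s.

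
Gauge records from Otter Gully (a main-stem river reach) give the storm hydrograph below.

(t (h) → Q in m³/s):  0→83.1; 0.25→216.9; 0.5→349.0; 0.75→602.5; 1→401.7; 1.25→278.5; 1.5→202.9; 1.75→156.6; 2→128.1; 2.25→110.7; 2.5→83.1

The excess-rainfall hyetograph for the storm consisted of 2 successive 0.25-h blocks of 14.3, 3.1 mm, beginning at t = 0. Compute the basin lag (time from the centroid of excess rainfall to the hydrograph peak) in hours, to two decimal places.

t_L ≈ 0.58 h

Centroid of excess rainfall: t_c = Σ P_i·t̄_i / ΣP_i = 0.1695 h (block centres at 0.125, 0.375 h).
Hydrograph peak occurs at t = 0.75 h, so basin lag t_L = 0.75 − 0.1695 = 0.58 h.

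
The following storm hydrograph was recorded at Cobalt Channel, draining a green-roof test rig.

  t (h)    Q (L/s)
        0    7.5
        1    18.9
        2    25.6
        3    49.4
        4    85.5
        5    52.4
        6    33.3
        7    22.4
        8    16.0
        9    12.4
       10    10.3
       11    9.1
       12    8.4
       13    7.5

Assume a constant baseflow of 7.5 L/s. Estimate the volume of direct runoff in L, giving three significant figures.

V ≈ 9.13 × 10^5 L

Direct-runoff ordinates (Q − Q_b): 0.0, 11.4, 18.1, 41.9, 78.0, 44.9, 25.8, 14.9, 8.5, 4.9, 2.8, 1.6, 0.9, 0.0 L/s.
ΣQ_DR = 253.7 L/s.
With Δt = 1 h = 3600 s, V = ΣQ_DR · Δt = 253.7 × 3600 = 9.13 × 10^5 L.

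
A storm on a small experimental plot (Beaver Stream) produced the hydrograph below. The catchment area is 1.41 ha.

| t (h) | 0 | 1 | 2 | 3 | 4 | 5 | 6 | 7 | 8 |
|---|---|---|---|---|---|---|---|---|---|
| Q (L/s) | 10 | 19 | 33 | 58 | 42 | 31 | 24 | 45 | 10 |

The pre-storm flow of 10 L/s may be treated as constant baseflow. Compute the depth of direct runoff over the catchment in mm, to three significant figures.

Direct runoff: 0.0, 9.0, 23.0, 48.0, 32.0, 21.0, 14.0, 35.0, 0.0 L/s; ΣQ_DR = 182.0 L/s.
V = ΣQ_DR · Δt = 182.0 × 3600 s = 6.552 × 10^5 L.
Over A = 1.41 ha, depth = V / A = 46.5 mm.

d ≈ 46.5 mm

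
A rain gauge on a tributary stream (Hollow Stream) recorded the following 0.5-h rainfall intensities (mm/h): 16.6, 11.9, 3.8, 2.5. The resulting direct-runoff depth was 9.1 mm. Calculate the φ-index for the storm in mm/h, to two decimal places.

Only the 2 blocks with intensity above φ contribute runoff: 16.6, 11.9 mm/h.
Σ(I−φ)·Δt = d  ⇒  (16.6+11.9 − 2φ)·0.5 = 9.1
φ = (28.50 − 9.1/0.5) / 2 = 5.15 mm/h.

φ ≈ 5.15 mm/h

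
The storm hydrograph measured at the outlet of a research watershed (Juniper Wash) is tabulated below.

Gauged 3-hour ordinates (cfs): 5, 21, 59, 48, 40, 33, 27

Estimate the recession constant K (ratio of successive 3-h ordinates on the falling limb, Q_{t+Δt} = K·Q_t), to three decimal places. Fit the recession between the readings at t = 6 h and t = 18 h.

K ≈ 0.822

Using the recession-limb readings at t = 6 h and t = 18 h: Q falls from 59 to 27 cfs over 4 intervals.
K = (Q₂/Q₁)^(1/4) = (27/59)^(1/4) = 0.822.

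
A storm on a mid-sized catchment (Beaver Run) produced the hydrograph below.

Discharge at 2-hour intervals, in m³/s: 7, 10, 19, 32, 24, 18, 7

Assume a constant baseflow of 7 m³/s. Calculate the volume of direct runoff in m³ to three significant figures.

Direct-runoff ordinates (Q − Q_b): 0.0, 3.0, 12.0, 25.0, 17.0, 11.0, 0.0 m³/s.
ΣQ_DR = 68.00 m³/s.
With Δt = 2 h = 7200 s, V = ΣQ_DR · Δt = 68.00 × 7200 = 4.90 × 10^5 m³.

V ≈ 4.90 × 10^5 m³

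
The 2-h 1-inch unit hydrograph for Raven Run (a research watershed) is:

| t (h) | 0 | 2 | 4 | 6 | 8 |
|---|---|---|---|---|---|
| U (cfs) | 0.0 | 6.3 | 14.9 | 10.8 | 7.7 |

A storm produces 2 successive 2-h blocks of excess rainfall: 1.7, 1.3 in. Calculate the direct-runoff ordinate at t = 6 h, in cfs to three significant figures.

By discrete convolution, Q_j = Σ (P_i / 1 in) · U_{j−i}.
At t = 6 h (j=3): Q = (1.7/1)·10.8 + (1.3/1)·14.9 = 37.7 cfs.

Q ≈ 37.7 cfs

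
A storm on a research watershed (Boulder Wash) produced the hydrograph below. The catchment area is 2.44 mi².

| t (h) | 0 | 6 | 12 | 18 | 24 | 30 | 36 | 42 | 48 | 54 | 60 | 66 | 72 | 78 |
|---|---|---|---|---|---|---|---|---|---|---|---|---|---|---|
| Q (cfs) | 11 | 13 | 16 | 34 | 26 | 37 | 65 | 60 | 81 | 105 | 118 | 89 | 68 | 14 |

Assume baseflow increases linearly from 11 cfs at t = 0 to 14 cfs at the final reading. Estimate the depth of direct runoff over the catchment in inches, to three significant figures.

Direct runoff: 0.00, 1.77, 4.54, 22.31, 14.08, 24.85, 52.62, 47.38, 68.15, 91.92, 104.69, 75.46, 54.23, 0.00 cfs; ΣQ_DR = 562.0 cfs.
V = ΣQ_DR · Δt = 562.0 × 21600 s = 1.214 × 10^7 ft³.
Over A = 2.44 mi², depth = V / A = 2.14 in.

d ≈ 2.14 in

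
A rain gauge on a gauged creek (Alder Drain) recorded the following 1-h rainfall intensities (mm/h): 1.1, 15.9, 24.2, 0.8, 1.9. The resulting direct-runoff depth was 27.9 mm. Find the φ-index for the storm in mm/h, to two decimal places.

φ ≈ 6.10 mm/h

Only the 2 blocks with intensity above φ contribute runoff: 15.9, 24.2 mm/h.
Σ(I−φ)·Δt = d  ⇒  (15.9+24.2 − 2φ)·1 = 27.9
φ = (40.10 − 27.9/1) / 2 = 6.10 mm/h.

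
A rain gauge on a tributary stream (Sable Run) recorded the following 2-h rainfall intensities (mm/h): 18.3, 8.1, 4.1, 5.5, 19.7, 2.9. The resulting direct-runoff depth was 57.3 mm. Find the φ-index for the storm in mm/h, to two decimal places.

Only the 3 blocks with intensity above φ contribute runoff: 18.3, 8.1, 19.7 mm/h.
Σ(I−φ)·Δt = d  ⇒  (18.3+8.1+19.7 − 3φ)·2 = 57.3
φ = (46.10 − 57.3/2) / 3 = 5.82 mm/h.

φ ≈ 5.82 mm/h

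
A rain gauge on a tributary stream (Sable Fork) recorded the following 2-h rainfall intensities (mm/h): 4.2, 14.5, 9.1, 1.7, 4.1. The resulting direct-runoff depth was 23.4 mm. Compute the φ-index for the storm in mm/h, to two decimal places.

φ ≈ 5.95 mm/h

Only the 2 blocks with intensity above φ contribute runoff: 14.5, 9.1 mm/h.
Σ(I−φ)·Δt = d  ⇒  (14.5+9.1 − 2φ)·2 = 23.4
φ = (23.60 − 23.4/2) / 2 = 5.95 mm/h.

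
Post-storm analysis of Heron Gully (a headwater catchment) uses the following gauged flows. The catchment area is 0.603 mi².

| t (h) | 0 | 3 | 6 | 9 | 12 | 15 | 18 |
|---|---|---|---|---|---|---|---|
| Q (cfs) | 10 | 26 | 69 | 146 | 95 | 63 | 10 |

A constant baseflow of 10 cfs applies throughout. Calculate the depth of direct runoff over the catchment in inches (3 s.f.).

Direct runoff: 0.0, 16.0, 59.0, 136.0, 85.0, 53.0, 0.0 cfs; ΣQ_DR = 349.0 cfs.
V = ΣQ_DR · Δt = 349.0 × 10800 s = 3.769 × 10^6 ft³.
Over A = 0.603 mi², depth = V / A = 2.69 in.

d ≈ 2.69 in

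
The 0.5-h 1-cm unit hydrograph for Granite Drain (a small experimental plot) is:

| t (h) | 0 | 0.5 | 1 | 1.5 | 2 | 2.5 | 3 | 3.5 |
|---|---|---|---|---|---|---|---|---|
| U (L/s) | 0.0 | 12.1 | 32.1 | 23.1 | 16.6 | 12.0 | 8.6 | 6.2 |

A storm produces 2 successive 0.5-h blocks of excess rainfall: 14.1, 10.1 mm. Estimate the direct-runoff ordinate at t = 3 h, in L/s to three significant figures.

By discrete convolution, Q_j = Σ (P_i / 10 mm) · U_{j−i}.
At t = 3 h (j=6): Q = (14.1/10)·8.6 + (10.1/10)·12.0 = 24.2 L/s.

Q ≈ 24.2 L/s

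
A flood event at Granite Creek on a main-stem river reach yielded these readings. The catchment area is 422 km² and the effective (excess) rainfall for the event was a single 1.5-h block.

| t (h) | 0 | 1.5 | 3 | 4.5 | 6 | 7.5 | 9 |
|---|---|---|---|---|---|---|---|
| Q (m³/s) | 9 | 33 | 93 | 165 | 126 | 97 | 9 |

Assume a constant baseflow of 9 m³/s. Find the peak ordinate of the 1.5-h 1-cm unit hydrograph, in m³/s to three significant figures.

U_p ≈ 260 m³/s

Direct runoff: 0.0, 24.0, 84.0, 156.0, 117.0, 88.0, 0.0 m³/s; ΣQ_DR = 469.0 m³/s, peak = 156.0 m³/s.
Runoff depth d = ΣQ_DR·Δt / A = 469.0 × 5400 / (422 km²) = 6.001 mm.
The 1-cm UH is the DRH scaled by (10 mm)/d, so U_p = 156.0 × 10/6.001 = 260 m³/s.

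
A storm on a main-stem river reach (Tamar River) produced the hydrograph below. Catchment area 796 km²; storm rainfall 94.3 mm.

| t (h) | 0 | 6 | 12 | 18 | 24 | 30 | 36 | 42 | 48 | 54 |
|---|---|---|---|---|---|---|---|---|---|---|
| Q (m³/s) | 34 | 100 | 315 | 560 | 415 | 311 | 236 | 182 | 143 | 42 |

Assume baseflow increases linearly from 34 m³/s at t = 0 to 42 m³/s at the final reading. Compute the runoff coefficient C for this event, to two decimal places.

C ≈ 0.56

ΣQ_DR = 1958 m³/s; V = ΣQ_DR·Δt = 4.229 × 10^7 m³.
Runoff depth d = V / A = 53.13 mm.
C = d / P = 53.13 / 94.3 = 0.56.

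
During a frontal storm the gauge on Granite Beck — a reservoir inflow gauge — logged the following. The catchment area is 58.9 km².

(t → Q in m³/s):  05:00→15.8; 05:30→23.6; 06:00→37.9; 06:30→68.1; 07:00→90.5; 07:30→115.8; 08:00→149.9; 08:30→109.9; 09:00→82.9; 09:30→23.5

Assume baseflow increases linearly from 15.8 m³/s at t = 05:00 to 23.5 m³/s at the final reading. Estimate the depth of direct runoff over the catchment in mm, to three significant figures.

Direct runoff: 0.00, 6.94, 20.39, 49.73, 71.28, 95.72, 128.97, 88.11, 60.26, 0.00 m³/s; ΣQ_DR = 521.4 m³/s.
V = ΣQ_DR · Δt = 521.4 × 1800 s = 9.385 × 10^5 m³.
Over A = 58.9 km², depth = V / A = 15.9 mm.

d ≈ 15.9 mm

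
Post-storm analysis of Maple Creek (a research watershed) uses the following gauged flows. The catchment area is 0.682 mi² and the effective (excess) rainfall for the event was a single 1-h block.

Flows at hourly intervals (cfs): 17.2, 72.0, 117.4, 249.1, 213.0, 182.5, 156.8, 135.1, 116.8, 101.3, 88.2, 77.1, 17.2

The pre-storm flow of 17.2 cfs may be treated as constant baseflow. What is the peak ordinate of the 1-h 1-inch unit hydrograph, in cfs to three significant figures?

Direct runoff: 0.0, 54.8, 100.2, 231.9, 195.8, 165.3, 139.6, 117.9, 99.6, 84.1, 71.0, 59.9, 0.0 cfs; ΣQ_DR = 1320 cfs, peak = 231.9 cfs.
Runoff depth d = ΣQ_DR·Δt / A = 1320 × 3600 / (0.682 mi²) = 2.999 in.
The 1-inch UH is the DRH scaled by (1 in)/d, so U_p = 231.9 × 1/2.999 = 77.3 cfs.

U_p ≈ 77.3 cfs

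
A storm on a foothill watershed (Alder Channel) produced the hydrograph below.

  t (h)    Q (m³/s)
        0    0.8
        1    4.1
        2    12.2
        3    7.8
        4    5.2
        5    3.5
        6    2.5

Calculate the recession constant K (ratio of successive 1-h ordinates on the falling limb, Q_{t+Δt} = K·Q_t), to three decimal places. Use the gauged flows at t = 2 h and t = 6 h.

K ≈ 0.673

Using the recession-limb readings at t = 2 h and t = 6 h: Q falls from 12.2 to 2.5 m³/s over 4 intervals.
K = (Q₂/Q₁)^(1/4) = (2.5/12.2)^(1/4) = 0.673.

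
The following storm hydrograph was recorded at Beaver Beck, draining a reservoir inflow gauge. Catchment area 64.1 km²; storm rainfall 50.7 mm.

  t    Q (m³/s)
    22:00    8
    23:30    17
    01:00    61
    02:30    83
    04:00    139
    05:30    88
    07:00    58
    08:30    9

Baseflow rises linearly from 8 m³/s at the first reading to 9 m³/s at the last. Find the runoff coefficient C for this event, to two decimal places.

C ≈ 0.66

ΣQ_DR = 395.0 m³/s; V = ΣQ_DR·Δt = 2.133 × 10^6 m³.
Runoff depth d = V / A = 33.28 mm.
C = d / P = 33.28 / 50.7 = 0.66.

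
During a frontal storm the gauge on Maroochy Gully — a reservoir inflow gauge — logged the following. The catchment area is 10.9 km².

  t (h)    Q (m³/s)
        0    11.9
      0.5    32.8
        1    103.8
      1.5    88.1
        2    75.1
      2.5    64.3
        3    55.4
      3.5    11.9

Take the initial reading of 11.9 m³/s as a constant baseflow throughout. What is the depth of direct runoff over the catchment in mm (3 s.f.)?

d ≈ 57.5 mm

Direct runoff: 0.0, 20.9, 91.9, 76.2, 63.2, 52.4, 43.5, 0.0 m³/s; ΣQ_DR = 348.1 m³/s.
V = ΣQ_DR · Δt = 348.1 × 1800 s = 6.266 × 10^5 m³.
Over A = 10.9 km², depth = V / A = 57.5 mm.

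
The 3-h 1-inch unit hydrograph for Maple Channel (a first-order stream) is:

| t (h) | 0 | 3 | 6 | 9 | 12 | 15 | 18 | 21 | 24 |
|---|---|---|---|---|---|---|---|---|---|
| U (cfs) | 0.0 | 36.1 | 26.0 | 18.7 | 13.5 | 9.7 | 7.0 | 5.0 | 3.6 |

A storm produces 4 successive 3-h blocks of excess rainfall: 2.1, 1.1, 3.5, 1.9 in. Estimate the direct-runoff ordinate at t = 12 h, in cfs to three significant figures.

By discrete convolution, Q_j = Σ (P_i / 1 in) · U_{j−i}.
At t = 12 h (j=4): Q = (2.1/1)·13.5 + (1.1/1)·18.7 + (3.5/1)·26.0 + (1.9/1)·36.1 = 209 cfs.

Q ≈ 209 cfs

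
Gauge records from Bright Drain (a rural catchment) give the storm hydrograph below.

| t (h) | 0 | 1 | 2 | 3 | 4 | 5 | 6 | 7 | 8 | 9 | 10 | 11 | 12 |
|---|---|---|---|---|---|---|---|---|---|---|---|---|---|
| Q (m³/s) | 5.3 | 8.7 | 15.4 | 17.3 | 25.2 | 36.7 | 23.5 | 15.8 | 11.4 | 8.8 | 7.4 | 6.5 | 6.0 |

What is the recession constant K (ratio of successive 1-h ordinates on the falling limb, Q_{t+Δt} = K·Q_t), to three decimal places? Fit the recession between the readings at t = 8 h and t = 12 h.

Using the recession-limb readings at t = 8 h and t = 12 h: Q falls from 11.4 to 6.0 m³/s over 4 intervals.
K = (Q₂/Q₁)^(1/4) = (6.0/11.4)^(1/4) = 0.852.

K ≈ 0.852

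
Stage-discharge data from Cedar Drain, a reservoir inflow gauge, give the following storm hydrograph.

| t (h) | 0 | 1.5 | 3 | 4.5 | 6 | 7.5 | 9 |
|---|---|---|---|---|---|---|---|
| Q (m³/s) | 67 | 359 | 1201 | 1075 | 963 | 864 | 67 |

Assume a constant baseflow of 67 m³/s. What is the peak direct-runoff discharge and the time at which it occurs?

Q_p = 1134.0 m³/s at t = 3 h

Subtracting baseflow gives direct-runoff ordinates: 0.0, 292.0, 1134.0, 1008.0, 896.0, 797.0, 0.0 m³/s.
The maximum is 1134.0 m³/s, occurring at the reading for t = 3 h.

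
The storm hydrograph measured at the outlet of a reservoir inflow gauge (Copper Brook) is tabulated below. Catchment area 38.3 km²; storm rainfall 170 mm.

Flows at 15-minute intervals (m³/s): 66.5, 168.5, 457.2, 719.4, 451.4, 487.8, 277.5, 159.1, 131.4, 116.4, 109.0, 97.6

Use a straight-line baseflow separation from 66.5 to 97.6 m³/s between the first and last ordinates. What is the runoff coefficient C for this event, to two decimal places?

ΣQ_DR = 2257 m³/s; V = ΣQ_DR·Δt = 2.031 × 10^6 m³.
Runoff depth d = V / A = 53.04 mm.
C = d / P = 53.04 / 170 = 0.31.

C ≈ 0.31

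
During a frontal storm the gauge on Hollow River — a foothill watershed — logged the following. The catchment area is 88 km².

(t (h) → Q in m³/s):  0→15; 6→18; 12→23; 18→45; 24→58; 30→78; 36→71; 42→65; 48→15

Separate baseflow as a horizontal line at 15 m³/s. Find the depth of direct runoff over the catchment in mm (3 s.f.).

Direct runoff: 0.0, 3.0, 8.0, 30.0, 43.0, 63.0, 56.0, 50.0, 0.0 m³/s; ΣQ_DR = 253.0 m³/s.
V = ΣQ_DR · Δt = 253.0 × 21600 s = 5.465 × 10^6 m³.
Over A = 88 km², depth = V / A = 62.1 mm.

d ≈ 62.1 mm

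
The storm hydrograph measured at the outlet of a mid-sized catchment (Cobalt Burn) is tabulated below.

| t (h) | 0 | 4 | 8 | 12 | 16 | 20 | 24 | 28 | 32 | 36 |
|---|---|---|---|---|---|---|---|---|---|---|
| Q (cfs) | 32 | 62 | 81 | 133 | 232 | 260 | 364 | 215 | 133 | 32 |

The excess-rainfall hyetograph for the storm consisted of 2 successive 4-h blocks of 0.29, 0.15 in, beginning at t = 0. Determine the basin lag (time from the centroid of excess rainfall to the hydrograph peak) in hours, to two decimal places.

Centroid of excess rainfall: t_c = Σ P_i·t̄_i / ΣP_i = 3.3636 h (block centres at 2, 6 h).
Hydrograph peak occurs at t = 24 h, so basin lag t_L = 24 − 3.3636 = 20.64 h.

t_L ≈ 20.64 h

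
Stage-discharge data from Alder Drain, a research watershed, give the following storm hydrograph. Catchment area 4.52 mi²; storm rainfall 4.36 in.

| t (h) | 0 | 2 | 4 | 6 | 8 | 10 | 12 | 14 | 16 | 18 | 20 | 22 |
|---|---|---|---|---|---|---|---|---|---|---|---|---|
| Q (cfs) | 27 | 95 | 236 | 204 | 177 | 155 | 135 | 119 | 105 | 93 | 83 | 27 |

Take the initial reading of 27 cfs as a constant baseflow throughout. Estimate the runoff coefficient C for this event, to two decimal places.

C ≈ 0.18

ΣQ_DR = 1132 cfs; V = ΣQ_DR·Δt = 8.150 × 10^6 ft³.
Runoff depth d = V / A = 0.7762 in.
C = d / P = 0.7762 / 4.36 = 0.18.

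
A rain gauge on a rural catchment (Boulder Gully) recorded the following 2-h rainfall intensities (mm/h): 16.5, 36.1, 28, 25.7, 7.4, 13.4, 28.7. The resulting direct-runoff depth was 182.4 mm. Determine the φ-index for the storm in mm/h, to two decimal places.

Only the 6 blocks with intensity above φ contribute runoff: 16.5, 36.1, 28, 25.7, 13.4, 28.7 mm/h.
Σ(I−φ)·Δt = d  ⇒  (16.5+36.1+28+25.7+13.4+28.7 − 6φ)·2 = 182.4
φ = (148.4 − 182.4/2) / 6 = 9.53 mm/h.

φ ≈ 9.53 mm/h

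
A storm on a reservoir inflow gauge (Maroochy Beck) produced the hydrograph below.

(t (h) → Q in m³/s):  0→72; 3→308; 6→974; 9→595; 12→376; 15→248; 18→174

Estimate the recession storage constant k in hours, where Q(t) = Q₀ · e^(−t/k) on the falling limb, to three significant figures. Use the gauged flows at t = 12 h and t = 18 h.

k ≈ 7.79 h

On the falling limb, Q drops from 376 to 174 m³/s between t = 12 h and t = 18 h (Δt = 6 h).
k = −Δt / ln(Q₂/Q₁) = −6 / ln(174/376) = 7.79 h.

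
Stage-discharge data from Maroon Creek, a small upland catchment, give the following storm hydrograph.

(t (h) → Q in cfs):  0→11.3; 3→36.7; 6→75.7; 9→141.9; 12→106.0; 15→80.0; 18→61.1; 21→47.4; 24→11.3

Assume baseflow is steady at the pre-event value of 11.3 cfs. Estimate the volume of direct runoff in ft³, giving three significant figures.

Direct-runoff ordinates (Q − Q_b): 0.0, 25.4, 64.4, 130.6, 94.7, 68.7, 49.8, 36.1, 0.0 cfs.
ΣQ_DR = 469.7 cfs.
With Δt = 3 h = 10800 s, V = ΣQ_DR · Δt = 469.7 × 10800 = 5.07 × 10^6 ft³.

V ≈ 5.07 × 10^6 ft³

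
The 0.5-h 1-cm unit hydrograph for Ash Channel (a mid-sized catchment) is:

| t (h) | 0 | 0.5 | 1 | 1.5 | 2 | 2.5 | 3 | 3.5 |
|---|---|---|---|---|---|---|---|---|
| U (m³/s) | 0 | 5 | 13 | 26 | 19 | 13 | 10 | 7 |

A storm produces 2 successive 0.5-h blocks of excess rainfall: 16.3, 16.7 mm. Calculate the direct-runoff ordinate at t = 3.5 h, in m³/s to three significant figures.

By discrete convolution, Q_j = Σ (P_i / 10 mm) · U_{j−i}.
At t = 3.5 h (j=7): Q = (16.3/10)·7 + (16.7/10)·10 = 28.1 m³/s.

Q ≈ 28.1 m³/s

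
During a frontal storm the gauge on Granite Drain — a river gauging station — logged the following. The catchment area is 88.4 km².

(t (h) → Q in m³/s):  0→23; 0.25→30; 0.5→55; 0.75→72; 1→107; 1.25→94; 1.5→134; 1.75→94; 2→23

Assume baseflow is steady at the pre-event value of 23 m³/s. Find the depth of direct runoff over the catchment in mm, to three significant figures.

d ≈ 4.33 mm

Direct runoff: 0.0, 7.0, 32.0, 49.0, 84.0, 71.0, 111.0, 71.0, 0.0 m³/s; ΣQ_DR = 425.0 m³/s.
V = ΣQ_DR · Δt = 425.0 × 900 s = 3.825 × 10^5 m³.
Over A = 88.4 km², depth = V / A = 4.33 mm.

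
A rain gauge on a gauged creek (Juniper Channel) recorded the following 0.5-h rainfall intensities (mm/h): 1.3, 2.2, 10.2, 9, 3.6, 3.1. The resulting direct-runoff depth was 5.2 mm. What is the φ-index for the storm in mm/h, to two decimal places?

Only the 2 blocks with intensity above φ contribute runoff: 10.2, 9 mm/h.
Σ(I−φ)·Δt = d  ⇒  (10.2+9 − 2φ)·0.5 = 5.2
φ = (19.20 − 5.2/0.5) / 2 = 4.40 mm/h.

φ ≈ 4.40 mm/h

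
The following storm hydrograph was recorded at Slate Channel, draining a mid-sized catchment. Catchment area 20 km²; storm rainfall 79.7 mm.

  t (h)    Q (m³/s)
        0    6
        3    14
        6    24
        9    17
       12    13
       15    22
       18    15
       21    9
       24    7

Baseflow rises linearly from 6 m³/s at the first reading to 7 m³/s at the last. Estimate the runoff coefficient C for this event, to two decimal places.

ΣQ_DR = 68.50 m³/s; V = ΣQ_DR·Δt = 7.398 × 10^5 m³.
Runoff depth d = V / A = 36.99 mm.
C = d / P = 36.99 / 79.7 = 0.46.

C ≈ 0.46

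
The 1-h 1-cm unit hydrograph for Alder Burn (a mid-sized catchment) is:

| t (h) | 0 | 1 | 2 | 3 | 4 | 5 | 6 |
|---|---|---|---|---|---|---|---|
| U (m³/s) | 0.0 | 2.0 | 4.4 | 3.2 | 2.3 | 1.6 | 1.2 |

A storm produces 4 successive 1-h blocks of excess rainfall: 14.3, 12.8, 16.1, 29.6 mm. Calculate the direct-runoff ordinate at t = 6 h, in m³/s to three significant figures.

Q ≈ 16.9 m³/s

By discrete convolution, Q_j = Σ (P_i / 10 mm) · U_{j−i}.
At t = 6 h (j=6): Q = (14.3/10)·1.2 + (12.8/10)·1.6 + (16.1/10)·2.3 + (29.6/10)·3.2 = 16.9 m³/s.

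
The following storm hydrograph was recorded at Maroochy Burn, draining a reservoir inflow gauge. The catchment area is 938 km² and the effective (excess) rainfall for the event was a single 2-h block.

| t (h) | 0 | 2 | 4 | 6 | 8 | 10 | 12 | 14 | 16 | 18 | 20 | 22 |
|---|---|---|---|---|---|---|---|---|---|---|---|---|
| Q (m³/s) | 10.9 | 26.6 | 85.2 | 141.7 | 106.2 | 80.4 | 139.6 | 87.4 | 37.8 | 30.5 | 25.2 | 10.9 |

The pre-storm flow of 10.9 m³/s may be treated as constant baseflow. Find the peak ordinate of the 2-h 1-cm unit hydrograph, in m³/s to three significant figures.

U_p ≈ 262 m³/s

Direct runoff: 0.0, 15.7, 74.3, 130.8, 95.3, 69.5, 128.7, 76.5, 26.9, 19.6, 14.3, 0.0 m³/s; ΣQ_DR = 651.6 m³/s, peak = 130.8 m³/s.
Runoff depth d = ΣQ_DR·Δt / A = 651.6 × 7200 / (938 km²) = 5.002 mm.
The 1-cm UH is the DRH scaled by (10 mm)/d, so U_p = 130.8 × 10/5.002 = 262 m³/s.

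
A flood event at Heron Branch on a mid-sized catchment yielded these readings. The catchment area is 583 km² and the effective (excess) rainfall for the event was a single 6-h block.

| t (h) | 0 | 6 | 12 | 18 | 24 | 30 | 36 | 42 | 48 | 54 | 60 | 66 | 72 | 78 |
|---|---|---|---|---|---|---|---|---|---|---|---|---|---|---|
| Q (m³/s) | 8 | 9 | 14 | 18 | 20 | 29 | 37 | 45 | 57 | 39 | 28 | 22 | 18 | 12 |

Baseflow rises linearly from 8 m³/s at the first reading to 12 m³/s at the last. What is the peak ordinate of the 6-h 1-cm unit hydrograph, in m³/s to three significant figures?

Direct runoff: 0.00, 0.69, 5.38, 9.08, 10.77, 19.46, 27.15, 34.85, 46.54, 28.23, 16.92, 10.62, 6.31, 0.00 m³/s; ΣQ_DR = 216.0 m³/s, peak = 46.54 m³/s.
Runoff depth d = ΣQ_DR·Δt / A = 216.0 × 21600 / (583 km²) = 8.003 mm.
The 1-cm UH is the DRH scaled by (10 mm)/d, so U_p = 46.54 × 10/8.003 = 58.2 m³/s.

U_p ≈ 58.2 m³/s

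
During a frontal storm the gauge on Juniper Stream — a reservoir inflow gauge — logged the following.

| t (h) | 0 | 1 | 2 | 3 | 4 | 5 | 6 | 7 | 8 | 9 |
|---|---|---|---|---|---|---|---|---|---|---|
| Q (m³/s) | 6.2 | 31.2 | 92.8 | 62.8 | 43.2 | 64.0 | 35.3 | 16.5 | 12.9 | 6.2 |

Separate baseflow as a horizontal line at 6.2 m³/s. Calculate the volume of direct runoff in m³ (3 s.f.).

Direct-runoff ordinates (Q − Q_b): 0.0, 25.0, 86.6, 56.6, 37.0, 57.8, 29.1, 10.3, 6.7, 0.0 m³/s.
ΣQ_DR = 309.1 m³/s.
With Δt = 1 h = 3600 s, V = ΣQ_DR · Δt = 309.1 × 3600 = 1.11 × 10^6 m³.

V ≈ 1.11 × 10^6 m³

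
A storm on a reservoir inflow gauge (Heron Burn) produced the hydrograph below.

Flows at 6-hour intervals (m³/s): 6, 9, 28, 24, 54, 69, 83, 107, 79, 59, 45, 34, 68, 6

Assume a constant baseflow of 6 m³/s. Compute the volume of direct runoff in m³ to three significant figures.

V ≈ 1.27 × 10^7 m³

Direct-runoff ordinates (Q − Q_b): 0.0, 3.0, 22.0, 18.0, 48.0, 63.0, 77.0, 101.0, 73.0, 53.0, 39.0, 28.0, 62.0, 0.0 m³/s.
ΣQ_DR = 587.0 m³/s.
With Δt = 6 h = 21600 s, V = ΣQ_DR · Δt = 587.0 × 21600 = 1.27 × 10^7 m³.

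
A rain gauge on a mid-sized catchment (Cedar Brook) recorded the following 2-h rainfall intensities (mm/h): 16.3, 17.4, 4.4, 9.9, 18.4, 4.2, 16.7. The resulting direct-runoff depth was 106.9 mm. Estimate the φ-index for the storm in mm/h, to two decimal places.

Only the 5 blocks with intensity above φ contribute runoff: 16.3, 17.4, 9.9, 18.4, 16.7 mm/h.
Σ(I−φ)·Δt = d  ⇒  (16.3+17.4+9.9+18.4+16.7 − 5φ)·2 = 106.9
φ = (78.70 − 106.9/2) / 5 = 5.05 mm/h.

φ ≈ 5.05 mm/h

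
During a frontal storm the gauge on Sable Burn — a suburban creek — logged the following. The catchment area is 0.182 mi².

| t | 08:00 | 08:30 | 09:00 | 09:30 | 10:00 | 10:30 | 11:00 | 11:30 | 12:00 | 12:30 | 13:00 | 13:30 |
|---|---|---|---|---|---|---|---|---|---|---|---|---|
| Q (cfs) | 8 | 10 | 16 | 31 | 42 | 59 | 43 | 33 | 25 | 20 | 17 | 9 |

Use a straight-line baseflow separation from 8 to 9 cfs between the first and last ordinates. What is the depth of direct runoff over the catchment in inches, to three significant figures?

Direct runoff: 0.00, 1.91, 7.82, 22.73, 33.64, 50.55, 34.45, 24.36, 16.27, 11.18, 8.09, 0.00 cfs; ΣQ_DR = 211.0 cfs.
V = ΣQ_DR · Δt = 211.0 × 1800 s = 3.798 × 10^5 ft³.
Over A = 0.182 mi², depth = V / A = 0.898 in.

d ≈ 0.898 in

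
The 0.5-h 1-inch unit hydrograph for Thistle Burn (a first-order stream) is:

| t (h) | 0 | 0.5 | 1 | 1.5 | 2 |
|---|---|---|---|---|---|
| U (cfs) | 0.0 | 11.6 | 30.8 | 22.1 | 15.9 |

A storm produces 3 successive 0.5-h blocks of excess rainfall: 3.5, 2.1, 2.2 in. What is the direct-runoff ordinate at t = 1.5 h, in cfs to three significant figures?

Q ≈ 168 cfs

By discrete convolution, Q_j = Σ (P_i / 1 in) · U_{j−i}.
At t = 1.5 h (j=3): Q = (3.5/1)·22.1 + (2.1/1)·30.8 + (2.2/1)·11.6 = 168 cfs.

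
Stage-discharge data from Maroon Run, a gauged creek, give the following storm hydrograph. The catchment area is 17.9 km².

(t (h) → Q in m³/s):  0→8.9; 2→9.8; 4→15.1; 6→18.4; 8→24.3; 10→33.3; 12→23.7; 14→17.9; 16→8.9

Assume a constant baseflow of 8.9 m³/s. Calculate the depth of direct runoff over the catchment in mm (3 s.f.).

d ≈ 32.3 mm

Direct runoff: 0.0, 0.9, 6.2, 9.5, 15.4, 24.4, 14.8, 9.0, 0.0 m³/s; ΣQ_DR = 80.20 m³/s.
V = ΣQ_DR · Δt = 80.20 × 7200 s = 5.774 × 10^5 m³.
Over A = 17.9 km², depth = V / A = 32.3 mm.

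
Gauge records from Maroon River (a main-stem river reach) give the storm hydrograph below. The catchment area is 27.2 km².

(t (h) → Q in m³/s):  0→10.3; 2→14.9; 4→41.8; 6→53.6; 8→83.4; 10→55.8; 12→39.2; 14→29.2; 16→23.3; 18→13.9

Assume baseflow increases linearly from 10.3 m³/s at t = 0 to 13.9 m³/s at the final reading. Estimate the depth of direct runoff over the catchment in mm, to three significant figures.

Direct runoff: 0.00, 4.20, 30.70, 42.10, 71.50, 43.50, 26.50, 16.10, 9.80, 0.00 m³/s; ΣQ_DR = 244.4 m³/s.
V = ΣQ_DR · Δt = 244.4 × 7200 s = 1.760 × 10^6 m³.
Over A = 27.2 km², depth = V / A = 64.7 mm.

d ≈ 64.7 mm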